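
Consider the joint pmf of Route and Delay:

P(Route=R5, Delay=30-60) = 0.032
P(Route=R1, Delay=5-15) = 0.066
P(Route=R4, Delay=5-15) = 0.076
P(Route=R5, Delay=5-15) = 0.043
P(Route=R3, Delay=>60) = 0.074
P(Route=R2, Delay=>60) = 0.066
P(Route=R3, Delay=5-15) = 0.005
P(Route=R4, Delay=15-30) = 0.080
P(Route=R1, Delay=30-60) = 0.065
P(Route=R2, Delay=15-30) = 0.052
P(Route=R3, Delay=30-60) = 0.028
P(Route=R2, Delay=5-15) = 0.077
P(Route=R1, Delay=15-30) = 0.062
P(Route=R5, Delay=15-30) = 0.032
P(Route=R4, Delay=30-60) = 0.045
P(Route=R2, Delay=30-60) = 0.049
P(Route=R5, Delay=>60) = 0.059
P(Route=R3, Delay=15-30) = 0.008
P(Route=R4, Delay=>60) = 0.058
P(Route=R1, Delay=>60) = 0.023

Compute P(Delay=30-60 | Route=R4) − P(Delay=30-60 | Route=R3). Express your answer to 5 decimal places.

P(Route=R4) = 0.076 + 0.080 + 0.045 + 0.058 = 0.259; P(Delay=30-60 | Route=R4) = 0.045/0.259 = 0.173745.
P(Route=R3) = 0.005 + 0.008 + 0.028 + 0.074 = 0.115; P(Delay=30-60 | Route=R3) = 0.028/0.115 = 0.243478.
Difference = -0.06973.

-0.06973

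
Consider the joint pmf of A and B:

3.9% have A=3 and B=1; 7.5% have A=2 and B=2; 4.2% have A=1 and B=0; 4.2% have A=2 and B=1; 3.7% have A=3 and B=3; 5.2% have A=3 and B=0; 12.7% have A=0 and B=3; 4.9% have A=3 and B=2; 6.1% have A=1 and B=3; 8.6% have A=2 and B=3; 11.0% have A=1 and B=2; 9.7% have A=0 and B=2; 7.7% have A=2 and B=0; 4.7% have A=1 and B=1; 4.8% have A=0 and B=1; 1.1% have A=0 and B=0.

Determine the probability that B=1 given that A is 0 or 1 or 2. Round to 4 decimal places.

P(A=0) = 0.011 + 0.048 + 0.097 + 0.127 = 0.283.
P(A=1) = 0.042 + 0.047 + 0.110 + 0.061 = 0.260.
P(A=2) = 0.077 + 0.042 + 0.075 + 0.086 = 0.280.
P(A ∈ {0, 1, 2}) = 0.283 + 0.260 + 0.280 = 0.823; P(B=1, A ∈ {0, 1, 2}) = 0.048 + 0.047 + 0.042 = 0.137.
P(B=1 | A ∈ {0, 1, 2}) = 0.137/0.823 = 0.1665.

0.1665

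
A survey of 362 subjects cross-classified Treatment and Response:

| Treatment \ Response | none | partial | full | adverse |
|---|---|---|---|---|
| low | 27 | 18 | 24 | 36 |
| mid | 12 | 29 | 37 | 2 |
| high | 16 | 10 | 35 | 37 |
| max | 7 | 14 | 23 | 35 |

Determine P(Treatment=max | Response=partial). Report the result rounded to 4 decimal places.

Total with Response=partial: 18 + 29 + 10 + 14 = 71.
P(Treatment=max | Response=partial) = 14/71 = 0.1972.

0.1972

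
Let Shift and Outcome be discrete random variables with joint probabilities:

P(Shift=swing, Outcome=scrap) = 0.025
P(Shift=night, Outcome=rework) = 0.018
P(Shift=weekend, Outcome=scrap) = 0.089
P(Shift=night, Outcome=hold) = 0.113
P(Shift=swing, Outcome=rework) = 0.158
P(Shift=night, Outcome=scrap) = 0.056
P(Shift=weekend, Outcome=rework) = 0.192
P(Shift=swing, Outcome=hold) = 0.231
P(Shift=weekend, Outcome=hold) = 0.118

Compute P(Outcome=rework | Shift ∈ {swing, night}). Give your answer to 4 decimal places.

P(Shift=swing) = 0.158 + 0.025 + 0.231 = 0.414.
P(Shift=night) = 0.018 + 0.056 + 0.113 = 0.187.
P(Shift ∈ {swing, night}) = 0.414 + 0.187 = 0.601; P(Outcome=rework, Shift ∈ {swing, night}) = 0.158 + 0.018 = 0.176.
P(Outcome=rework | Shift ∈ {swing, night}) = 0.176/0.601 = 0.2928.

0.2928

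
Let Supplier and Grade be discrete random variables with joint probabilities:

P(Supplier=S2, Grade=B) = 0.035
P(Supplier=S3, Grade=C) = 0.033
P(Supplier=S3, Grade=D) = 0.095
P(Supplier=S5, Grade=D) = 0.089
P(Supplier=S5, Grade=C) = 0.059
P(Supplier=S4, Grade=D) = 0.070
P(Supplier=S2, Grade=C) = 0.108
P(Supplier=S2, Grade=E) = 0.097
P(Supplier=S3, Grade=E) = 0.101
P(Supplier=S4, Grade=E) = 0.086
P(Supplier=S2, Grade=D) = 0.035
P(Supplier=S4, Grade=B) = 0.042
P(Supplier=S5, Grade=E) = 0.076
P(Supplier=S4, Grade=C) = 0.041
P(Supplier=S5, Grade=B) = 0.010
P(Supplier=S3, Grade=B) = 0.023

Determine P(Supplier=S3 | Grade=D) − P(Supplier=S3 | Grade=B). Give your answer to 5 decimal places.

0.11963

P(Grade=D) = 0.035 + 0.095 + 0.070 + 0.089 = 0.289; P(Supplier=S3 | Grade=D) = 0.095/0.289 = 0.328720.
P(Grade=B) = 0.035 + 0.023 + 0.042 + 0.010 = 0.110; P(Supplier=S3 | Grade=B) = 0.023/0.110 = 0.209091.
Difference = 0.11963.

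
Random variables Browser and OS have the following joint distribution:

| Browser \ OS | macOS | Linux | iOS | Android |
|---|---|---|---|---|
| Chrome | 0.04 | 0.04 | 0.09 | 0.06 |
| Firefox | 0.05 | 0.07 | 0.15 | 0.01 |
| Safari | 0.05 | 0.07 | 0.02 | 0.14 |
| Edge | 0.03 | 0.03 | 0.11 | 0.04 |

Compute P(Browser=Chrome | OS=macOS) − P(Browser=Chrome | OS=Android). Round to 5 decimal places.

-0.00471

P(OS=macOS) = 0.04 + 0.05 + 0.05 + 0.03 = 0.17; P(Browser=Chrome | OS=macOS) = 0.04/0.17 = 0.235294.
P(OS=Android) = 0.06 + 0.01 + 0.14 + 0.04 = 0.25; P(Browser=Chrome | OS=Android) = 0.06/0.25 = 0.240000.
Difference = -0.00471.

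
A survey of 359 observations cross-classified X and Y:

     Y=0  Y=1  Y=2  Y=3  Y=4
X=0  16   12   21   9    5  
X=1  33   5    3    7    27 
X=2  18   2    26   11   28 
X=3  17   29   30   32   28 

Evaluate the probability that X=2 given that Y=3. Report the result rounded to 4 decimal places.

0.1864

Total with Y=3: 9 + 7 + 11 + 32 = 59.
P(X=2 | Y=3) = 11/59 = 0.1864.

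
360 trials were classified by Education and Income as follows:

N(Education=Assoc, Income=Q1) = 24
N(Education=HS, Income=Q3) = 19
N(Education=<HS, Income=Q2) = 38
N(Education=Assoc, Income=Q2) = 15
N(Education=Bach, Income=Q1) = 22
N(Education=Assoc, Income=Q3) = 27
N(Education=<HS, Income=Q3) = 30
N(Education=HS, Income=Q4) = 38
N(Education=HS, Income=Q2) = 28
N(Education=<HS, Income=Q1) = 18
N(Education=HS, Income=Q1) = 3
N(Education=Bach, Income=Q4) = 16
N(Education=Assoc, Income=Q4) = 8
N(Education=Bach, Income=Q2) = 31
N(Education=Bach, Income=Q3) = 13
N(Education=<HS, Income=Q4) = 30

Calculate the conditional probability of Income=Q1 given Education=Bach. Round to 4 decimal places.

0.2683

Total with Education=Bach: 22 + 31 + 13 + 16 = 82.
P(Income=Q1 | Education=Bach) = 22/82 = 0.2683.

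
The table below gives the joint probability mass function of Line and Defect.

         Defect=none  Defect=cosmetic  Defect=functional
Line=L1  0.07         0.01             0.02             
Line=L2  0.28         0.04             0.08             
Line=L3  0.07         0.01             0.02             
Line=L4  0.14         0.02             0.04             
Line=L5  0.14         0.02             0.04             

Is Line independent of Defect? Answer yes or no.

yes

Every cell satisfies P(Line,Defect) = P(Line)·P(Defect). For instance P(Line=L5) = 0.20, P(Defect=cosmetic) = 0.10, and 0.20×0.10 = 0.02 matches the joint entry. So Line and Defect are independent.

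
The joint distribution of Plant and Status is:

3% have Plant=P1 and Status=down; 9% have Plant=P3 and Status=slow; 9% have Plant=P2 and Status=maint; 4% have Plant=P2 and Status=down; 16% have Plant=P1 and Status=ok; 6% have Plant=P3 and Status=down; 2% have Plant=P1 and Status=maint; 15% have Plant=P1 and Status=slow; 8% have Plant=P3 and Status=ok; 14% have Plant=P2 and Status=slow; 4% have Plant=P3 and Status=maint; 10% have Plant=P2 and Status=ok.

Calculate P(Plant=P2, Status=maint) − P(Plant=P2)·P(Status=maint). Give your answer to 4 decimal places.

P(Plant=P2) = 0.10 + 0.14 + 0.04 + 0.09 = 0.37.
P(Status=maint) = 0.02 + 0.09 + 0.04 = 0.15.
P(Plant=P2, Status=maint) − P(Plant=P2)P(Status=maint) = 0.09 − 0.37×0.15 = 0.0345.

0.0345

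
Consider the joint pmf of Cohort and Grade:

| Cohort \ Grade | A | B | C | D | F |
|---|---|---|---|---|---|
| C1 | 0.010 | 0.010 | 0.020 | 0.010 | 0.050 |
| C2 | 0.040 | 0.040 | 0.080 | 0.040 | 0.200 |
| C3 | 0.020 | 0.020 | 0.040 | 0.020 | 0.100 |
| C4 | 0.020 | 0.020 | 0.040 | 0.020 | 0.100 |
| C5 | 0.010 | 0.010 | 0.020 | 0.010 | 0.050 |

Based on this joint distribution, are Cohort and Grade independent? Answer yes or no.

Every cell satisfies P(Cohort,Grade) = P(Cohort)·P(Grade). For instance P(Cohort=C3) = 0.200, P(Grade=A) = 0.100, and 0.200×0.100 = 0.020 matches the joint entry. So Cohort and Grade are independent.

yes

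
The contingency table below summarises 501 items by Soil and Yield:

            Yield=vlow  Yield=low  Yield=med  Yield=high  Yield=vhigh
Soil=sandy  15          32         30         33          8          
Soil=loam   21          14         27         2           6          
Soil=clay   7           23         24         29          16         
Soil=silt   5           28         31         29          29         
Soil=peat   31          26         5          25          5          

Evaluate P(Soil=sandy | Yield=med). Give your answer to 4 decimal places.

0.2564

Total with Yield=med: 30 + 27 + 24 + 31 + 5 = 117.
P(Soil=sandy | Yield=med) = 30/117 = 0.2564.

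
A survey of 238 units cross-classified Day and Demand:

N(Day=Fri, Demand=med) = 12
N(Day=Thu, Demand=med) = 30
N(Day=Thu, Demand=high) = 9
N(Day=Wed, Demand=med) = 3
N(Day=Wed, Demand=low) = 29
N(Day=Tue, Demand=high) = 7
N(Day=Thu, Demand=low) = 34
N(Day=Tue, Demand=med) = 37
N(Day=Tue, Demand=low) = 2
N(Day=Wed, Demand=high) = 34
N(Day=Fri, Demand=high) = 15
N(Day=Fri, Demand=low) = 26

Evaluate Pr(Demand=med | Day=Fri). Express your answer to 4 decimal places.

0.2264

Total with Day=Fri: 26 + 12 + 15 = 53.
P(Demand=med | Day=Fri) = 12/53 = 0.2264.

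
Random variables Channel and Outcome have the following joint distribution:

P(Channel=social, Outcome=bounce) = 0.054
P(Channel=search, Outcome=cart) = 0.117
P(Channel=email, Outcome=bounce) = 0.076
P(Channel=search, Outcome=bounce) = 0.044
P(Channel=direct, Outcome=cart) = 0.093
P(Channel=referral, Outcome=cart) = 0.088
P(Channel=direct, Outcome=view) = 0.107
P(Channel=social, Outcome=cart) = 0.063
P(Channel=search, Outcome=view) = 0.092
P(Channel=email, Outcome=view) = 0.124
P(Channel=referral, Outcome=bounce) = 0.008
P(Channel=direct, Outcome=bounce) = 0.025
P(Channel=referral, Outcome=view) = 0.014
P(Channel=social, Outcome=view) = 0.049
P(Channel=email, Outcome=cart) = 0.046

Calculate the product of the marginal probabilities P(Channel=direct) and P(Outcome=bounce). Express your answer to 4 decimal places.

0.0466

P(Channel=direct) = 0.025 + 0.107 + 0.093 = 0.225.
P(Outcome=bounce) = 0.076 + 0.044 + 0.054 + 0.025 + 0.008 = 0.207.
Product: 0.225 × 0.207 = 0.0466.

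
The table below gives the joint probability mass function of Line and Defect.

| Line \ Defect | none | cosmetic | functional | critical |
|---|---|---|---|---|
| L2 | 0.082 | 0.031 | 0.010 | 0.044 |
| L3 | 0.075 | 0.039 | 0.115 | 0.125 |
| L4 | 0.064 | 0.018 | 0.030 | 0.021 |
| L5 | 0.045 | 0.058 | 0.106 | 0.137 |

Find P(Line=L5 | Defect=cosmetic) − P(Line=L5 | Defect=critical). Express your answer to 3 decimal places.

-0.022

P(Defect=cosmetic) = 0.031 + 0.039 + 0.018 + 0.058 = 0.146; P(Line=L5 | Defect=cosmetic) = 0.058/0.146 = 0.3973.
P(Defect=critical) = 0.044 + 0.125 + 0.021 + 0.137 = 0.327; P(Line=L5 | Defect=critical) = 0.137/0.327 = 0.4190.
Difference = -0.022.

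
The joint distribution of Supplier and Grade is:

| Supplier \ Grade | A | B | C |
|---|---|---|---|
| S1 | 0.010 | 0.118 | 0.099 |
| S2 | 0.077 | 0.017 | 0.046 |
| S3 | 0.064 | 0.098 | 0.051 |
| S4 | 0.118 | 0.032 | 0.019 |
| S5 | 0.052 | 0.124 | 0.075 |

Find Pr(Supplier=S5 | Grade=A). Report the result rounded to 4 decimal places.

0.1620

P(Grade=A) = 0.010 + 0.077 + 0.064 + 0.118 + 0.052 = 0.321.
P(Supplier=S5 | Grade=A) = 0.052/0.321 = 0.1620.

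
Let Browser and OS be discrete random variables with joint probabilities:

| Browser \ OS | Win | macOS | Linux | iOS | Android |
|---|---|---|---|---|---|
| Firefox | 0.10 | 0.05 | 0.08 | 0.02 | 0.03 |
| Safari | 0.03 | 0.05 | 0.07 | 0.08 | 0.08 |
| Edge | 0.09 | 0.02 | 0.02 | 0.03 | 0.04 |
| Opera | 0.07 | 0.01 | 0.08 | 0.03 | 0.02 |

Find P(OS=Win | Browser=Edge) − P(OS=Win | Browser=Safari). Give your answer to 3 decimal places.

0.353

P(Browser=Edge) = 0.09 + 0.02 + 0.02 + 0.03 + 0.04 = 0.20; P(OS=Win | Browser=Edge) = 0.09/0.20 = 0.4500.
P(Browser=Safari) = 0.03 + 0.05 + 0.07 + 0.08 + 0.08 = 0.31; P(OS=Win | Browser=Safari) = 0.03/0.31 = 0.0968.
Difference = 0.353.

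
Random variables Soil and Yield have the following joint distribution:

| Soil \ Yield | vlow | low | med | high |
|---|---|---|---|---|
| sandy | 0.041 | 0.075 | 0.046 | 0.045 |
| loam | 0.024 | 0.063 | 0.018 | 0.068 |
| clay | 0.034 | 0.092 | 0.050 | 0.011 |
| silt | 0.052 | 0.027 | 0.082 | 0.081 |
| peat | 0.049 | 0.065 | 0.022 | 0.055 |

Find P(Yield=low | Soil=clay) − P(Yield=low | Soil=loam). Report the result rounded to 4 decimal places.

0.1278

P(Soil=clay) = 0.034 + 0.092 + 0.050 + 0.011 = 0.187; P(Yield=low | Soil=clay) = 0.092/0.187 = 0.49198.
P(Soil=loam) = 0.024 + 0.063 + 0.018 + 0.068 = 0.173; P(Yield=low | Soil=loam) = 0.063/0.173 = 0.36416.
Difference = 0.1278.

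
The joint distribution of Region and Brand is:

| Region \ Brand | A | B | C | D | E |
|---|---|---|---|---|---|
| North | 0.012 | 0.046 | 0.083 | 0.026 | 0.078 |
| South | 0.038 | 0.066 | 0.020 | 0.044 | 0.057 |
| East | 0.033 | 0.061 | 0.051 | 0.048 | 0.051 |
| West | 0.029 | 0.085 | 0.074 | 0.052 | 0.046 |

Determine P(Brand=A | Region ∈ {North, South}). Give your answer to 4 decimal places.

0.1064

P(Region=North) = 0.012 + 0.046 + 0.083 + 0.026 + 0.078 = 0.245.
P(Region=South) = 0.038 + 0.066 + 0.020 + 0.044 + 0.057 = 0.225.
P(Region ∈ {North, South}) = 0.245 + 0.225 = 0.470; P(Brand=A, Region ∈ {North, South}) = 0.012 + 0.038 = 0.050.
P(Brand=A | Region ∈ {North, South}) = 0.050/0.470 = 0.1064.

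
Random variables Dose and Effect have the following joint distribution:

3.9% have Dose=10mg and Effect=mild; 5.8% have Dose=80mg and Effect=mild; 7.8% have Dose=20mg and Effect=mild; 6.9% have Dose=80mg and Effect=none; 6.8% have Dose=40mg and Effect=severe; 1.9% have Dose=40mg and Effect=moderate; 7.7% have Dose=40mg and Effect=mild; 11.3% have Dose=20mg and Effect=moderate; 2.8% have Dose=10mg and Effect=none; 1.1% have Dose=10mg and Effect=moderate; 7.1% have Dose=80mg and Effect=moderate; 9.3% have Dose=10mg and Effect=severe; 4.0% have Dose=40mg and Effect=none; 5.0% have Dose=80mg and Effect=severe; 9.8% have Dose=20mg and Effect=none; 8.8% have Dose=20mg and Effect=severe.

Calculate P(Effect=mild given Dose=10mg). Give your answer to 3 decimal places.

0.228

P(Dose=10mg) = 0.028 + 0.039 + 0.011 + 0.093 = 0.171.
P(Effect=mild | Dose=10mg) = 0.039/0.171 = 0.228.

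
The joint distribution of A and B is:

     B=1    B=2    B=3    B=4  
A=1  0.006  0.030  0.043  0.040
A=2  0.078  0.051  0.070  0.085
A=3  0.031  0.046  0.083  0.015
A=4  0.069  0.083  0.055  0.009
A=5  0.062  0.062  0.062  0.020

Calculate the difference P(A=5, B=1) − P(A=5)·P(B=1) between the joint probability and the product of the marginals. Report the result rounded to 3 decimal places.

0.011

P(A=5) = 0.062 + 0.062 + 0.062 + 0.020 = 0.206.
P(B=1) = 0.006 + 0.078 + 0.031 + 0.069 + 0.062 = 0.246.
P(A=5, B=1) − P(A=5)P(B=1) = 0.062 − 0.206×0.246 = 0.011.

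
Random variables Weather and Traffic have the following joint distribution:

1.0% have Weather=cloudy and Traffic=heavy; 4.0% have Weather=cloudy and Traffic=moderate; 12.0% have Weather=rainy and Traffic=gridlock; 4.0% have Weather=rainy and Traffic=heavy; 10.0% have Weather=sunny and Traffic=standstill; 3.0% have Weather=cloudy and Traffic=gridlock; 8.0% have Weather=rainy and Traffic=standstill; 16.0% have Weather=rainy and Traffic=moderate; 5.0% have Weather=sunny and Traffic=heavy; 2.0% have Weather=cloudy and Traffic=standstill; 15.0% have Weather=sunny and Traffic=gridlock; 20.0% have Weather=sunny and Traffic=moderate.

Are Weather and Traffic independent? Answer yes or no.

yes

Every cell satisfies P(Weather,Traffic) = P(Weather)·P(Traffic). For instance P(Weather=rainy) = 0.400, P(Traffic=moderate) = 0.400, and 0.400×0.400 = 0.160 matches the joint entry. So Weather and Traffic are independent.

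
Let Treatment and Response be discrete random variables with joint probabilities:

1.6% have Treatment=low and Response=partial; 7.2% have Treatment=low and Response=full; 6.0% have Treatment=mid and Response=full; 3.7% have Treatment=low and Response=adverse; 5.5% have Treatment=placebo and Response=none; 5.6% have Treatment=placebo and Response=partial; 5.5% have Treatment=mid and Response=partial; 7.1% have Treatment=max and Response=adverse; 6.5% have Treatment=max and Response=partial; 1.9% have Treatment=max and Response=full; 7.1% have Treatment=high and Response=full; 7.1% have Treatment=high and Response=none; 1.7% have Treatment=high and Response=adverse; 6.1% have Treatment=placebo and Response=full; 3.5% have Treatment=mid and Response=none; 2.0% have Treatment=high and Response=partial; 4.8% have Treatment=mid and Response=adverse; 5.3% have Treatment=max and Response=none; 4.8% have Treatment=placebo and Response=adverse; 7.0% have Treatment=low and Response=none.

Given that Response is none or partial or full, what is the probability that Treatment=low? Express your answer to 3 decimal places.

P(Response=none) = 0.055 + 0.070 + 0.035 + 0.071 + 0.053 = 0.284.
P(Response=partial) = 0.056 + 0.016 + 0.055 + 0.020 + 0.065 = 0.212.
P(Response=full) = 0.061 + 0.072 + 0.060 + 0.071 + 0.019 = 0.283.
P(Response ∈ {none, partial, full}) = 0.284 + 0.212 + 0.283 = 0.779; P(Treatment=low, Response ∈ {none, partial, full}) = 0.070 + 0.016 + 0.072 = 0.158.
P(Treatment=low | Response ∈ {none, partial, full}) = 0.158/0.779 = 0.203.

0.203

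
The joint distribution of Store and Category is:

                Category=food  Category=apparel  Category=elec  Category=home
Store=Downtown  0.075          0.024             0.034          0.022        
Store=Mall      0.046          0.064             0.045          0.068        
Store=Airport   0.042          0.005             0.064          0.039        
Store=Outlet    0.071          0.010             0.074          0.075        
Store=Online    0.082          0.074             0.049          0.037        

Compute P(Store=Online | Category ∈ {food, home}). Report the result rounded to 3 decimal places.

P(Category=food) = 0.075 + 0.046 + 0.042 + 0.071 + 0.082 = 0.316.
P(Category=home) = 0.022 + 0.068 + 0.039 + 0.075 + 0.037 = 0.241.
P(Category ∈ {food, home}) = 0.316 + 0.241 = 0.557; P(Store=Online, Category ∈ {food, home}) = 0.082 + 0.037 = 0.119.
P(Store=Online | Category ∈ {food, home}) = 0.119/0.557 = 0.214.

0.214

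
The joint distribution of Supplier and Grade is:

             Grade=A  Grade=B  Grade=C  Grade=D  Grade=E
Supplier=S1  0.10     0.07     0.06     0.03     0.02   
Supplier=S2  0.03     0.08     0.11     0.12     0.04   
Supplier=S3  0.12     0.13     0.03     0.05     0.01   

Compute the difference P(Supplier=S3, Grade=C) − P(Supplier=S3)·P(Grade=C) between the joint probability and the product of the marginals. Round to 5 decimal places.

P(Supplier=S3) = 0.12 + 0.13 + 0.03 + 0.05 + 0.01 = 0.34.
P(Grade=C) = 0.06 + 0.11 + 0.03 = 0.20.
P(Supplier=S3, Grade=C) − P(Supplier=S3)P(Grade=C) = 0.03 − 0.34×0.20 = -0.03800.

-0.03800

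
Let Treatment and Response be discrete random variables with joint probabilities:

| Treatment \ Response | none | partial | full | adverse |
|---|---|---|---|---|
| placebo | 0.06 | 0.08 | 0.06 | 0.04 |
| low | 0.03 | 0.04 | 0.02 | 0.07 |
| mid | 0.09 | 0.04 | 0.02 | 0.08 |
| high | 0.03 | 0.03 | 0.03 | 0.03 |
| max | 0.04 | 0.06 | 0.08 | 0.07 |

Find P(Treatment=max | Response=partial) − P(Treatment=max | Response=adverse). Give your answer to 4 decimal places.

-0.0014

P(Response=partial) = 0.08 + 0.04 + 0.04 + 0.03 + 0.06 = 0.25; P(Treatment=max | Response=partial) = 0.06/0.25 = 0.24000.
P(Response=adverse) = 0.04 + 0.07 + 0.08 + 0.03 + 0.07 = 0.29; P(Treatment=max | Response=adverse) = 0.07/0.29 = 0.24138.
Difference = -0.0014.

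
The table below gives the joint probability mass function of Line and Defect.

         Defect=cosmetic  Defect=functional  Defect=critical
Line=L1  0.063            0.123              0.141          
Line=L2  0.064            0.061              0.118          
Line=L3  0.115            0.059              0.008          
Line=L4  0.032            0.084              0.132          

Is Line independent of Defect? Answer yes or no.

P(Line=L3) = 0.182 and P(Defect=cosmetic) = 0.274, so their product is 0.04987, but P(Line=L3, Defect=cosmetic) = 0.115. Since these differ, Line and Defect are not independent.

no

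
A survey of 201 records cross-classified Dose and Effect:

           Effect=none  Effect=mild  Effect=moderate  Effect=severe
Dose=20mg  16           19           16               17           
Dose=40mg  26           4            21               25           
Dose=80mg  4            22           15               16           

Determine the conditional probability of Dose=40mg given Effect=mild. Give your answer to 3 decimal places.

Total with Effect=mild: 19 + 4 + 22 = 45.
P(Dose=40mg | Effect=mild) = 4/45 = 0.089.

0.089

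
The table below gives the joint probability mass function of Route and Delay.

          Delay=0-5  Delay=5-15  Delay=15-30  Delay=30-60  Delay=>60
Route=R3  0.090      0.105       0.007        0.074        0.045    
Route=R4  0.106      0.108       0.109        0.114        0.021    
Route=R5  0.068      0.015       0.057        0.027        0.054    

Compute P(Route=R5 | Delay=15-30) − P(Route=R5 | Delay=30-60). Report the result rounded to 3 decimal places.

0.204

P(Delay=15-30) = 0.007 + 0.109 + 0.057 = 0.173; P(Route=R5 | Delay=15-30) = 0.057/0.173 = 0.3295.
P(Delay=30-60) = 0.074 + 0.114 + 0.027 = 0.215; P(Route=R5 | Delay=30-60) = 0.027/0.215 = 0.1256.
Difference = 0.204.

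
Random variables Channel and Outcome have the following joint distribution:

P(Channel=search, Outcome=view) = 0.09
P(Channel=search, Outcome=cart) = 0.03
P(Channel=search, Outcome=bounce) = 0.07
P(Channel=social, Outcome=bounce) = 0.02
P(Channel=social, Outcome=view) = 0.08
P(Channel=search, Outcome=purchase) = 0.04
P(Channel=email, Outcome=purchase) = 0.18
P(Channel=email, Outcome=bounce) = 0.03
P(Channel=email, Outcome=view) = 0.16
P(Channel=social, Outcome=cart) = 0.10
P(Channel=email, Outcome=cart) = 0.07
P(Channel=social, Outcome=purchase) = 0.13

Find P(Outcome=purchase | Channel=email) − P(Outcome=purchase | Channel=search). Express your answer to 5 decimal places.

P(Channel=email) = 0.03 + 0.16 + 0.07 + 0.18 = 0.44; P(Outcome=purchase | Channel=email) = 0.18/0.44 = 0.409091.
P(Channel=search) = 0.07 + 0.09 + 0.03 + 0.04 = 0.23; P(Outcome=purchase | Channel=search) = 0.04/0.23 = 0.173913.
Difference = 0.23518.

0.23518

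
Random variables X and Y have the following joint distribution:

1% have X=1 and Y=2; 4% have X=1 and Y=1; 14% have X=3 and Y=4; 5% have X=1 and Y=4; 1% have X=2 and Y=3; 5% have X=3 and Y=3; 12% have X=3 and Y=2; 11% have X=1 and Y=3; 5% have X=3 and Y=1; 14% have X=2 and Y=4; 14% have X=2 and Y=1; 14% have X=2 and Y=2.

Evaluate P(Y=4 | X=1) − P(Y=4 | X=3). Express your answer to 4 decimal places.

-0.1508

P(X=1) = 0.04 + 0.01 + 0.11 + 0.05 = 0.21; P(Y=4 | X=1) = 0.05/0.21 = 0.23810.
P(X=3) = 0.05 + 0.12 + 0.05 + 0.14 = 0.36; P(Y=4 | X=3) = 0.14/0.36 = 0.38889.
Difference = -0.1508.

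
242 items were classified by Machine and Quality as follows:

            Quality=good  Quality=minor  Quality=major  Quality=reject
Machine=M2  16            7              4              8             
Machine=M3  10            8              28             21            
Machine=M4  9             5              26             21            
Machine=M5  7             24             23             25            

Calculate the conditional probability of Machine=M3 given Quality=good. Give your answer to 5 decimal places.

0.23810

Total with Quality=good: 16 + 10 + 9 + 7 = 42.
P(Machine=M3 | Quality=good) = 10/42 = 0.23810.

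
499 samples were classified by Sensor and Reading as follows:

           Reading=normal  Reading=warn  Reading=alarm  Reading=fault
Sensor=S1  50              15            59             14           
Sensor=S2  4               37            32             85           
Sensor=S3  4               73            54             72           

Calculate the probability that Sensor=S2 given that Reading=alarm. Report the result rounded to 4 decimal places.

Total with Reading=alarm: 59 + 32 + 54 = 145.
P(Sensor=S2 | Reading=alarm) = 32/145 = 0.2207.

0.2207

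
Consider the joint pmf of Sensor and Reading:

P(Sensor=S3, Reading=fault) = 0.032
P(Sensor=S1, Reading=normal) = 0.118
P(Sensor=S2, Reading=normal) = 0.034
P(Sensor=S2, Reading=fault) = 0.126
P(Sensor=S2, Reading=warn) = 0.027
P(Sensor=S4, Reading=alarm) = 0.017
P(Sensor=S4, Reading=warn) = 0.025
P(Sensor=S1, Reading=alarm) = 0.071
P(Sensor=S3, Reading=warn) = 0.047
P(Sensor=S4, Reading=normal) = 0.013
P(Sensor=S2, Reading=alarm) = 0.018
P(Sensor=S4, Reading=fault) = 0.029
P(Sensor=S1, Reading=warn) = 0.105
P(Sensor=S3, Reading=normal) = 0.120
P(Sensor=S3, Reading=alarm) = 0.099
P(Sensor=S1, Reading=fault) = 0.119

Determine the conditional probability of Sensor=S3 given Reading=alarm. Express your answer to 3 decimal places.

0.483

P(Reading=alarm) = 0.071 + 0.018 + 0.099 + 0.017 = 0.205.
P(Sensor=S3 | Reading=alarm) = 0.099/0.205 = 0.483.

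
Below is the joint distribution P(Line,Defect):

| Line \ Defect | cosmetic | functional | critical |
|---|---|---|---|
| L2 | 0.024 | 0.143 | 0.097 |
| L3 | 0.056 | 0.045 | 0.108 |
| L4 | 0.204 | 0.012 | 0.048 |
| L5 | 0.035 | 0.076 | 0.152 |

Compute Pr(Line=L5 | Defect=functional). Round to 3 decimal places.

0.275

P(Defect=functional) = 0.143 + 0.045 + 0.012 + 0.076 = 0.276.
P(Line=L5 | Defect=functional) = 0.076/0.276 = 0.275.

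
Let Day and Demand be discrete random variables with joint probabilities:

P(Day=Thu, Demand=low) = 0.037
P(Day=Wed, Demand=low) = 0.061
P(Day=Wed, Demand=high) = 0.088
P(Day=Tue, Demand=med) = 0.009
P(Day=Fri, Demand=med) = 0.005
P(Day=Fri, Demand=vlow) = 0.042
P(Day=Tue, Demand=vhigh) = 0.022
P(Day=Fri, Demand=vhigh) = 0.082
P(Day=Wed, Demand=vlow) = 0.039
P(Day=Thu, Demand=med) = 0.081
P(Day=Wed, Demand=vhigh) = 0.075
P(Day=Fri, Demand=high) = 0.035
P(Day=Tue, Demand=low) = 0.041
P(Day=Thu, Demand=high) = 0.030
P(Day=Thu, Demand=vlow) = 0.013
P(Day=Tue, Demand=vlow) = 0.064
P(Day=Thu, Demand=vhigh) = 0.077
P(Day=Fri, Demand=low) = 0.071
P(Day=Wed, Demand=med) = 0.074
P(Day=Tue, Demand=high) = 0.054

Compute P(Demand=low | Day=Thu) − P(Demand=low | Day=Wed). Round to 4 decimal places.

-0.0255

P(Day=Thu) = 0.013 + 0.037 + 0.081 + 0.030 + 0.077 = 0.238; P(Demand=low | Day=Thu) = 0.037/0.238 = 0.15546.
P(Day=Wed) = 0.039 + 0.061 + 0.074 + 0.088 + 0.075 = 0.337; P(Demand=low | Day=Wed) = 0.061/0.337 = 0.18101.
Difference = -0.0255.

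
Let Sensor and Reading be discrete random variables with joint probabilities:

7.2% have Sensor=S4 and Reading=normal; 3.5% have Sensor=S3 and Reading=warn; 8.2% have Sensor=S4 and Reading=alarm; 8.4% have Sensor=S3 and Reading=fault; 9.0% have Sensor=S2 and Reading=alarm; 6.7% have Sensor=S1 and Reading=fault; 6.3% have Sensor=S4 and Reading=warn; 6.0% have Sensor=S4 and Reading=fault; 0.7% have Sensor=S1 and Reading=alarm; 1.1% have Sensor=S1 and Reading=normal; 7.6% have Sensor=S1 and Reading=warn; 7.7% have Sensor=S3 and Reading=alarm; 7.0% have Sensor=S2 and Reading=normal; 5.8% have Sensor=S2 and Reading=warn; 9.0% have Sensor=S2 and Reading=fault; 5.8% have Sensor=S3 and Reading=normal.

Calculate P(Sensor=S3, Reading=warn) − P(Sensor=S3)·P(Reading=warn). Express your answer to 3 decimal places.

P(Sensor=S3) = 0.058 + 0.035 + 0.077 + 0.084 = 0.254.
P(Reading=warn) = 0.076 + 0.058 + 0.035 + 0.063 = 0.232.
P(Sensor=S3, Reading=warn) − P(Sensor=S3)P(Reading=warn) = 0.035 − 0.254×0.232 = -0.024.

-0.024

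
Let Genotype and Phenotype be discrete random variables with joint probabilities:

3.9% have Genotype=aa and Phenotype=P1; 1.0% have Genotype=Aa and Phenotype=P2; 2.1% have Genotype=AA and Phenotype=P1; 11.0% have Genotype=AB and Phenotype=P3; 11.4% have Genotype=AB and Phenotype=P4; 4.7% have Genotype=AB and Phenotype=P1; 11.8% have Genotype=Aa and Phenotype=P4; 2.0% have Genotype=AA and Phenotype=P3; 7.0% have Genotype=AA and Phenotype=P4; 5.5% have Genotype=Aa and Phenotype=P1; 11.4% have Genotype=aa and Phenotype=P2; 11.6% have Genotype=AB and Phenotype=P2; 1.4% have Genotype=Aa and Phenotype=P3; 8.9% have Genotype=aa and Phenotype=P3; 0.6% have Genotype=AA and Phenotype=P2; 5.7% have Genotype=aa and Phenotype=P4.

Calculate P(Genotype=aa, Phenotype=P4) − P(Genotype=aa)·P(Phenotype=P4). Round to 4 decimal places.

P(Genotype=aa) = 0.039 + 0.114 + 0.089 + 0.057 = 0.299.
P(Phenotype=P4) = 0.070 + 0.118 + 0.057 + 0.114 = 0.359.
P(Genotype=aa, Phenotype=P4) − P(Genotype=aa)P(Phenotype=P4) = 0.057 − 0.299×0.359 = -0.0503.

-0.0503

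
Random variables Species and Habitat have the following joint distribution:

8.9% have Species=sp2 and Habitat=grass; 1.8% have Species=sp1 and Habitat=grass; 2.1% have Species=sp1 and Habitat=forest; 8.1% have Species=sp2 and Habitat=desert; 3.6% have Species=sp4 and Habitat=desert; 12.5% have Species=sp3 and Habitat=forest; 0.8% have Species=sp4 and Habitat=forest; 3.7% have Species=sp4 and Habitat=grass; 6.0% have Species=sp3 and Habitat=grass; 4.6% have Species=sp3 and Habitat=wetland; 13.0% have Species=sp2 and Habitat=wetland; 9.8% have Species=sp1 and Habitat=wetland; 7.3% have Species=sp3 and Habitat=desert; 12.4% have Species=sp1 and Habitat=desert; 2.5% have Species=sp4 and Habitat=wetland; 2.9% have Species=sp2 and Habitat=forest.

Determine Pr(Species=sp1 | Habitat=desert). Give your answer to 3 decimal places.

P(Habitat=desert) = 0.124 + 0.081 + 0.073 + 0.036 = 0.314.
P(Species=sp1 | Habitat=desert) = 0.124/0.314 = 0.395.

0.395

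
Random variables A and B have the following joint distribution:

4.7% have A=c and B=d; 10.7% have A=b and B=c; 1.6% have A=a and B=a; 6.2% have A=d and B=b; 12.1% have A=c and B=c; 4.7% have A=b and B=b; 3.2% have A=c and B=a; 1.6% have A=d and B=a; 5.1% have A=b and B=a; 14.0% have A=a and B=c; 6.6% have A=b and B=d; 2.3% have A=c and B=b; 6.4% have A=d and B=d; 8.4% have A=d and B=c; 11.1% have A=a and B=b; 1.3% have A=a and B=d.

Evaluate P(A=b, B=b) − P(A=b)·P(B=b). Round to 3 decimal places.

-0.019

P(A=b) = 0.051 + 0.047 + 0.107 + 0.066 = 0.271.
P(B=b) = 0.111 + 0.047 + 0.023 + 0.062 = 0.243.
P(A=b, B=b) − P(A=b)P(B=b) = 0.047 − 0.271×0.243 = -0.019.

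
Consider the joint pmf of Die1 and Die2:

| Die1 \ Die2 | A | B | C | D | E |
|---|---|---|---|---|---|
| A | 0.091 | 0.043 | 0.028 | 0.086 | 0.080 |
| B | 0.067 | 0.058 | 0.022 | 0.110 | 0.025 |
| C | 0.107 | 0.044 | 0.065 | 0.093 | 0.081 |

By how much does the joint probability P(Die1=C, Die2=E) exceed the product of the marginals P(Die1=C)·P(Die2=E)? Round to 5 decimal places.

0.00846

P(Die1=C) = 0.107 + 0.044 + 0.065 + 0.093 + 0.081 = 0.390.
P(Die2=E) = 0.080 + 0.025 + 0.081 = 0.186.
P(Die1=C, Die2=E) − P(Die1=C)P(Die2=E) = 0.081 − 0.390×0.186 = 0.00846.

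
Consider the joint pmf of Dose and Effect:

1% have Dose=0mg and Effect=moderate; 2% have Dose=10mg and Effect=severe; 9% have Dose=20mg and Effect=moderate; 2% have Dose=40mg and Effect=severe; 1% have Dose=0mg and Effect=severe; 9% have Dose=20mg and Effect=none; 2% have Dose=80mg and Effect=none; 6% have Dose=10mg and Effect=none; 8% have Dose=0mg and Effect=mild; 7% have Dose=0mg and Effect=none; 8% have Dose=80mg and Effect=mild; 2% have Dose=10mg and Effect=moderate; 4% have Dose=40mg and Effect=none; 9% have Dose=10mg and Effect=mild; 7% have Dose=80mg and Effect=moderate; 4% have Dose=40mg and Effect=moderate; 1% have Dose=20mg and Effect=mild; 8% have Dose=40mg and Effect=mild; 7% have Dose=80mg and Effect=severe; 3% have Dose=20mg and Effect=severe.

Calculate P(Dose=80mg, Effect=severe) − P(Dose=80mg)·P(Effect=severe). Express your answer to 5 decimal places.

0.03400

P(Dose=80mg) = 0.02 + 0.08 + 0.07 + 0.07 = 0.24.
P(Effect=severe) = 0.01 + 0.02 + 0.03 + 0.02 + 0.07 = 0.15.
P(Dose=80mg, Effect=severe) − P(Dose=80mg)P(Effect=severe) = 0.07 − 0.24×0.15 = 0.03400.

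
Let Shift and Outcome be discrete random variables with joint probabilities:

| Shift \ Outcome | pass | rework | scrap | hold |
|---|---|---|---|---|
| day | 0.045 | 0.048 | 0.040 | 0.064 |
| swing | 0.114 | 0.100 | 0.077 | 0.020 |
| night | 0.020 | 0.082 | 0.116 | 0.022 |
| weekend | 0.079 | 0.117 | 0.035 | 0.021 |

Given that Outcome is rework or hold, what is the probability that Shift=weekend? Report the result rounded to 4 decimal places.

0.2911

P(Outcome=rework) = 0.048 + 0.100 + 0.082 + 0.117 = 0.347.
P(Outcome=hold) = 0.064 + 0.020 + 0.022 + 0.021 = 0.127.
P(Outcome ∈ {rework, hold}) = 0.347 + 0.127 = 0.474; P(Shift=weekend, Outcome ∈ {rework, hold}) = 0.117 + 0.021 = 0.138.
P(Shift=weekend | Outcome ∈ {rework, hold}) = 0.138/0.474 = 0.2911.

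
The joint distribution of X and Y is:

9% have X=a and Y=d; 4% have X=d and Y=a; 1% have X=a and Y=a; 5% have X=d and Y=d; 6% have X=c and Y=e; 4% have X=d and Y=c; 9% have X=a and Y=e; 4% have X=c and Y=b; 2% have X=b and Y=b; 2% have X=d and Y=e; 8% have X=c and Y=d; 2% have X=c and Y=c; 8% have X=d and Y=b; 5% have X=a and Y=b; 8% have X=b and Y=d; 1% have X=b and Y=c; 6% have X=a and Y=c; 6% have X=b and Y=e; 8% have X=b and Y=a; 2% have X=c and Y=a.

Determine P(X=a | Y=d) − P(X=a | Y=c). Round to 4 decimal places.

-0.1615

P(Y=d) = 0.09 + 0.08 + 0.08 + 0.05 = 0.30; P(X=a | Y=d) = 0.09/0.30 = 0.30000.
P(Y=c) = 0.06 + 0.01 + 0.02 + 0.04 = 0.13; P(X=a | Y=c) = 0.06/0.13 = 0.46154.
Difference = -0.1615.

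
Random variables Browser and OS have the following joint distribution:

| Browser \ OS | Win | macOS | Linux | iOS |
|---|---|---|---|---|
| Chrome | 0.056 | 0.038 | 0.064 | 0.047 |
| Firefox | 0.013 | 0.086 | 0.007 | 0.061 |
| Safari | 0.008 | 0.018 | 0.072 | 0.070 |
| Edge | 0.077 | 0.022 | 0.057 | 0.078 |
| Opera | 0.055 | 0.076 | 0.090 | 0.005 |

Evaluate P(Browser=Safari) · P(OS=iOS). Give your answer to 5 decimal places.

P(Browser=Safari) = 0.008 + 0.018 + 0.072 + 0.070 = 0.168.
P(OS=iOS) = 0.047 + 0.061 + 0.070 + 0.078 + 0.005 = 0.261.
Product: 0.168 × 0.261 = 0.04385.

0.04385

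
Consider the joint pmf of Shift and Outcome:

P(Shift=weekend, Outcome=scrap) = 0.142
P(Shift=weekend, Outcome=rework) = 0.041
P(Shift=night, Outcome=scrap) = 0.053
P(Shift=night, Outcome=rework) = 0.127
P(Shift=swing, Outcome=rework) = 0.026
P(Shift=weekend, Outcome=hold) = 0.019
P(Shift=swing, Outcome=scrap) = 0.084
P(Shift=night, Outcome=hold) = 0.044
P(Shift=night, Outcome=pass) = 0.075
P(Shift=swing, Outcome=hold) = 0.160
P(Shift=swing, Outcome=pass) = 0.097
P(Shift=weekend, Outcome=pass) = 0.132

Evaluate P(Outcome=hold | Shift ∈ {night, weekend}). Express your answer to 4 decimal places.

P(Shift=night) = 0.075 + 0.127 + 0.053 + 0.044 = 0.299.
P(Shift=weekend) = 0.132 + 0.041 + 0.142 + 0.019 = 0.334.
P(Shift ∈ {night, weekend}) = 0.299 + 0.334 = 0.633; P(Outcome=hold, Shift ∈ {night, weekend}) = 0.044 + 0.019 = 0.063.
P(Outcome=hold | Shift ∈ {night, weekend}) = 0.063/0.633 = 0.0995.

0.0995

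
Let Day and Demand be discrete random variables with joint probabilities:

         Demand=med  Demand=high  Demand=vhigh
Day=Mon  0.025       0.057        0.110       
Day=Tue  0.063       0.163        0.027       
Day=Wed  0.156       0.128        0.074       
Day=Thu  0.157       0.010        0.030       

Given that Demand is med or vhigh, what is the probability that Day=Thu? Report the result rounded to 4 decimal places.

0.2913

P(Demand=med) = 0.025 + 0.063 + 0.156 + 0.157 = 0.401.
P(Demand=vhigh) = 0.110 + 0.027 + 0.074 + 0.030 = 0.241.
P(Demand ∈ {med, vhigh}) = 0.401 + 0.241 = 0.642; P(Day=Thu, Demand ∈ {med, vhigh}) = 0.157 + 0.030 = 0.187.
P(Day=Thu | Demand ∈ {med, vhigh}) = 0.187/0.642 = 0.2913.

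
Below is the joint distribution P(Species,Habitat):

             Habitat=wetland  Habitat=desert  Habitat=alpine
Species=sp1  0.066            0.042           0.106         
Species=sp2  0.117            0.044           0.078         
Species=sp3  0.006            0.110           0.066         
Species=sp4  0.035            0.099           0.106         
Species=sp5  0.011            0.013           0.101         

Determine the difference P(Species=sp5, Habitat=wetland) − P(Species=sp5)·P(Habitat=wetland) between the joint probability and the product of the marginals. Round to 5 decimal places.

P(Species=sp5) = 0.011 + 0.013 + 0.101 = 0.125.
P(Habitat=wetland) = 0.066 + 0.117 + 0.006 + 0.035 + 0.011 = 0.235.
P(Species=sp5, Habitat=wetland) − P(Species=sp5)P(Habitat=wetland) = 0.011 − 0.125×0.235 = -0.01838.

-0.01838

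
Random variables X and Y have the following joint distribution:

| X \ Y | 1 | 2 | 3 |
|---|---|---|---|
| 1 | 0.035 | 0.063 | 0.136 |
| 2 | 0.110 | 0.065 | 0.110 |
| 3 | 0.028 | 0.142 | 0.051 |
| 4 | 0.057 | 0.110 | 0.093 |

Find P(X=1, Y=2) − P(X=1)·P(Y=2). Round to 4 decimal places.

P(X=1) = 0.035 + 0.063 + 0.136 = 0.234.
P(Y=2) = 0.063 + 0.065 + 0.142 + 0.110 = 0.380.
P(X=1, Y=2) − P(X=1)P(Y=2) = 0.063 − 0.234×0.380 = -0.0259.

-0.0259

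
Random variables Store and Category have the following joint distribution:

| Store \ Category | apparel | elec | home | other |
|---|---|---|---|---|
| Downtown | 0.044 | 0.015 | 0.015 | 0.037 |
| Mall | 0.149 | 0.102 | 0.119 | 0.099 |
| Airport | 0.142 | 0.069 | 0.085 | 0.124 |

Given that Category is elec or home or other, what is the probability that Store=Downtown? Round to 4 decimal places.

0.1008

P(Category=elec) = 0.015 + 0.102 + 0.069 = 0.186.
P(Category=home) = 0.015 + 0.119 + 0.085 = 0.219.
P(Category=other) = 0.037 + 0.099 + 0.124 = 0.260.
P(Category ∈ {elec, home, other}) = 0.186 + 0.219 + 0.260 = 0.665; P(Store=Downtown, Category ∈ {elec, home, other}) = 0.015 + 0.015 + 0.037 = 0.067.
P(Store=Downtown | Category ∈ {elec, home, other}) = 0.067/0.665 = 0.1008.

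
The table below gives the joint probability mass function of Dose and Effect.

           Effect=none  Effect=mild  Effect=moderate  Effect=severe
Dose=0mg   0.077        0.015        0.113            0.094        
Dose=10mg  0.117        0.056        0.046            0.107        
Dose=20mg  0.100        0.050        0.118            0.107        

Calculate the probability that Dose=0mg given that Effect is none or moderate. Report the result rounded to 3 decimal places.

P(Effect=none) = 0.077 + 0.117 + 0.100 = 0.294.
P(Effect=moderate) = 0.113 + 0.046 + 0.118 = 0.277.
P(Effect ∈ {none, moderate}) = 0.294 + 0.277 = 0.571; P(Dose=0mg, Effect ∈ {none, moderate}) = 0.077 + 0.113 = 0.190.
P(Dose=0mg | Effect ∈ {none, moderate}) = 0.190/0.571 = 0.333.

0.333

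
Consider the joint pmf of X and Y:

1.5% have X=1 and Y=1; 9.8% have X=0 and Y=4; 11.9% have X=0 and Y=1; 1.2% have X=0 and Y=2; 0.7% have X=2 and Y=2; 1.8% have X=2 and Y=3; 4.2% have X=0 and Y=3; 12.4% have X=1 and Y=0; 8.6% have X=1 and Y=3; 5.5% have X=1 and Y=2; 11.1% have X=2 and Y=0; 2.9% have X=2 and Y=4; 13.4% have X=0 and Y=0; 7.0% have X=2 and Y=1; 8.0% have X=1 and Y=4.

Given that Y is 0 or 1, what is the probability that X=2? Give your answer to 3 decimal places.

P(Y=0) = 0.134 + 0.124 + 0.111 = 0.369.
P(Y=1) = 0.119 + 0.015 + 0.070 = 0.204.
P(Y ∈ {0, 1}) = 0.369 + 0.204 = 0.573; P(X=2, Y ∈ {0, 1}) = 0.111 + 0.070 = 0.181.
P(X=2 | Y ∈ {0, 1}) = 0.181/0.573 = 0.316.

0.316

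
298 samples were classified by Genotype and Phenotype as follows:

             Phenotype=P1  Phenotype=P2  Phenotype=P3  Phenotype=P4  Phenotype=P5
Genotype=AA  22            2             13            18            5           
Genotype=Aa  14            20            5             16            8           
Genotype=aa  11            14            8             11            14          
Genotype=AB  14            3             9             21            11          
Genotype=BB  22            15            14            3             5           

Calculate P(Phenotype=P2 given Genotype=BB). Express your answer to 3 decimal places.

0.254

Total with Genotype=BB: 22 + 15 + 14 + 3 + 5 = 59.
P(Phenotype=P2 | Genotype=BB) = 15/59 = 0.254.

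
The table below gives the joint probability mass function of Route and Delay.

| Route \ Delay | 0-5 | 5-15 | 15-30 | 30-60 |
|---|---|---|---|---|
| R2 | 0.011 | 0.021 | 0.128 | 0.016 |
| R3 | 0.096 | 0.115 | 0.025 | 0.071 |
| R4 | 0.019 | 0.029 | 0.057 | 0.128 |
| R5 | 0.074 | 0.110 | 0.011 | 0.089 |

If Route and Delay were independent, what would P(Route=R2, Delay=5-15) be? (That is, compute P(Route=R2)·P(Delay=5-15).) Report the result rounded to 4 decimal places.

P(Route=R2) = 0.011 + 0.021 + 0.128 + 0.016 = 0.176.
P(Delay=5-15) = 0.021 + 0.115 + 0.029 + 0.110 = 0.275.
Product: 0.176 × 0.275 = 0.0484.

0.0484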